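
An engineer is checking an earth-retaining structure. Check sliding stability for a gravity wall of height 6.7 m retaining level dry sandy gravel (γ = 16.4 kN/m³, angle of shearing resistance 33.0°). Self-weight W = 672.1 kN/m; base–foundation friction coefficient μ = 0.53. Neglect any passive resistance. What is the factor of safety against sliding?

3.28

K_a = tan²(45° − 33.0°/2) = 0.2948.
P_a = ½K_aγH² = 0.5×0.2948×16.4×6.7² = 108.5 kN/m, acting at H/3 = 2.233 m above the base.
FS_sliding = μW / P_a = 0.53×672.1 / 108.5 = 3.283.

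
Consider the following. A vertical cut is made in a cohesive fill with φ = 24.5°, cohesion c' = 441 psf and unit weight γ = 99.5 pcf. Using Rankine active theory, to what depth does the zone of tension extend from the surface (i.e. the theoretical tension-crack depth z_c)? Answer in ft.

13.8 ft

K_a = tan²(45° − 24.5°/2) = 0.4137; √K_a = 0.6432.
The active pressure is zero where K_a γ z = 2c√K_a, so z_c = 2c/(γ√K_a) = 2×441/(99.5×0.6432) = 13.78 ft.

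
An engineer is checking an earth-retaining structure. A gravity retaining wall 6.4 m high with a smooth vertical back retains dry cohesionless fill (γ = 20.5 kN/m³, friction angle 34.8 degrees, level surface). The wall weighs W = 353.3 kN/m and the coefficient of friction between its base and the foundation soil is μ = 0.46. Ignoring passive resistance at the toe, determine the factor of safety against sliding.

1.42

K_a = tan²(45° − 34.8°/2) = 0.2733.
P_a = ½K_aγH² = 0.5×0.2733×20.5×6.4² = 114.7 kN/m, acting at H/3 = 2.133 m above the base.
FS_sliding = μW / P_a = 0.46×353.3 / 114.7 = 1.416.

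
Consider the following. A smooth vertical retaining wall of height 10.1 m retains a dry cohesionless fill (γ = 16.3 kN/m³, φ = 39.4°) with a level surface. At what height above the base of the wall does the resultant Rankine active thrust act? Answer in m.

3.37 m

K_a = 0.2234.
The pressure distribution is triangular, so the resultant acts at H/3 above the base = 10.1/3 = 3.367 m.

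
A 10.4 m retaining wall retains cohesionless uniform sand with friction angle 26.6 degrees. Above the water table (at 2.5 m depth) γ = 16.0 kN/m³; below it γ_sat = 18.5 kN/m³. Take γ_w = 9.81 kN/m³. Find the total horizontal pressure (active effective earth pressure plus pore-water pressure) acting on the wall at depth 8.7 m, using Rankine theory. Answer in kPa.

K_a = (1 − sin φ)/(1 + sin φ) = 0.3814.
γ' = 18.5 − 9.81 = 8.690 kN/m³.
Effective vertical stress at 8.7 m: σ'_v = 16.0×2.5 + 8.690×6.20 = 93.88 kPa.
σ'_h = K_a σ'_v = 0.3814 × 93.88 = 35.81 kPa; u = γ_w × 6.20 = 60.82 kPa.
Total σ_h = 35.81 + 60.82 = 96.63 kPa.

96.6 kPa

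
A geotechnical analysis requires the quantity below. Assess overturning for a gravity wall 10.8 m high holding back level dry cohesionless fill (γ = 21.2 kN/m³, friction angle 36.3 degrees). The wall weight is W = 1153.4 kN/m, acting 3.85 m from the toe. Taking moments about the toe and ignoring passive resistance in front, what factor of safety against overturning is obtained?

K_a = tan²(45° − 36.3°/2) = 0.2563.
P_a = ½K_aγH² = 0.5×0.2563×21.2×10.8² = 316.8 kN/m, acting at H/3 = 3.600 m above the base.
Overturning moment M_o = P_a × H/3 = 316.8 × 3.600 = 1141.
Resisting moment M_r = W × 3.85 = 1153.4 × 3.85 = 4441.
FS_overturning = M_r/M_o = 4441/1141 = 3.893.

3.89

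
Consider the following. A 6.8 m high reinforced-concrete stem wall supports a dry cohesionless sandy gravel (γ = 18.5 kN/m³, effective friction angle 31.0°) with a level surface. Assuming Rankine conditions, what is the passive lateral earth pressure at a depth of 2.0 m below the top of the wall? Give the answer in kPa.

116 kPa

K_p = (1 + sin φ)/(1 − sin φ) = 3.124.
σ_h = K_p γ z = 3.124 × 18.5 × 2.0 = 115.6 kPa.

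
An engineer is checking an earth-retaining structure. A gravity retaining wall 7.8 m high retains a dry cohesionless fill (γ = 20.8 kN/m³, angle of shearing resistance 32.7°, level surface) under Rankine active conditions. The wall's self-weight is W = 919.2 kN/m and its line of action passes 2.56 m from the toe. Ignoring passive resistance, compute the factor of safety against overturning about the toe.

4.79

K_a = tan²(45° − 32.7°/2) = 0.2985.
P_a = ½K_aγH² = 0.5×0.2985×20.8×7.8² = 188.9 kN/m, acting at H/3 = 2.600 m above the base.
Overturning moment M_o = P_a × H/3 = 188.9 × 2.600 = 491.1.
Resisting moment M_r = W × 2.56 = 919.2 × 2.56 = 2353.
FS_overturning = M_r/M_o = 2353/491.1 = 4.792.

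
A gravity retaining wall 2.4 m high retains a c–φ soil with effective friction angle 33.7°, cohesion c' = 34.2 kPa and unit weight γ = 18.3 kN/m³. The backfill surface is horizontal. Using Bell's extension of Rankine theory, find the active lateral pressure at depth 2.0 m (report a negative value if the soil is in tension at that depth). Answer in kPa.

K_a = (1 − sin φ)/(1 + sin φ) = 0.2863.
σ_a = K_a γ z − 2c√K_a = 0.2863×18.3×2.0 − 2×34.2×0.5351 = -26.12 kPa.

-26.1 kPa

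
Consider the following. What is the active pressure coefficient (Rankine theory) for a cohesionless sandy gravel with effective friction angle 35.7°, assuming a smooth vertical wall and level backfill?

0.263

K_a = (1 − sin φ)/(1 + sin φ) = (1 − sin 35.7°)/(1 + sin 35.7°) = 0.2630.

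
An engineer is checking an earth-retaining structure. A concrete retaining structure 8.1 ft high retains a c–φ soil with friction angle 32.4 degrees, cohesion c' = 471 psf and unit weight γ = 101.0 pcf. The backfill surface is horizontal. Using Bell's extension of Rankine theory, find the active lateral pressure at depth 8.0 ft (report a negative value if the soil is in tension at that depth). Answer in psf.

K_a = (1 − sin φ)/(1 + sin φ) = 0.3022.
σ_a = K_a γ z − 2c√K_a = 0.3022×101.0×8.0 − 2×471×0.5498 = -273.7 psf.

-274 psf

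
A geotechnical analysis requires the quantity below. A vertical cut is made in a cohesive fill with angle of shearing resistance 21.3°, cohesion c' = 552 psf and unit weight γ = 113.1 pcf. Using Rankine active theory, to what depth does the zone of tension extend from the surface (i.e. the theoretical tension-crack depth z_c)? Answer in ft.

14.3 ft

K_a = tan²(45° − 21.3°/2) = 0.4671; √K_a = 0.6834.
The active pressure is zero where K_a γ z = 2c√K_a, so z_c = 2c/(γ√K_a) = 2×552/(113.1×0.6834) = 14.28 ft.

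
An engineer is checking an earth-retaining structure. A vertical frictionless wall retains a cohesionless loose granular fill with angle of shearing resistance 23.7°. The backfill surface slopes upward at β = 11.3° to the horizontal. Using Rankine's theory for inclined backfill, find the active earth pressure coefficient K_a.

K_a = cos β · (cos β − √(cos²β − cos²φ)) / (cos β + √(cos²β − cos²φ)).
cos β = 0.9806, cos φ = 0.9157, √(cos²β − cos²φ) = 0.3510.
K_a = 0.9806 × (0.9806 − 0.3510)/(0.9806 + 0.3510) = 0.4637.

0.464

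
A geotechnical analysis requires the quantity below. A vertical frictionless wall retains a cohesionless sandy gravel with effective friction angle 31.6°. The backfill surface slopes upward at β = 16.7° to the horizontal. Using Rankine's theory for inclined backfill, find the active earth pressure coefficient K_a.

0.357

K_a = cos β · (cos β − √(cos²β − cos²φ)) / (cos β + √(cos²β − cos²φ)).
cos β = 0.9578, cos φ = 0.8517, √(cos²β − cos²φ) = 0.4382.
K_a = 0.9578 × (0.9578 − 0.4382)/(0.9578 + 0.4382) = 0.3566.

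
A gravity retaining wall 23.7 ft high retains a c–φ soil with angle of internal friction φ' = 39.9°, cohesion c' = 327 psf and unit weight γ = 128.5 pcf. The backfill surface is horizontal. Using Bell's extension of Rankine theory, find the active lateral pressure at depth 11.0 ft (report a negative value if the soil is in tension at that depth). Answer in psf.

K_a = (1 − sin φ)/(1 + sin φ) = 0.2184.
σ_a = K_a γ z − 2c√K_a = 0.2184×128.5×11.0 − 2×327×0.4674 = 3.098 psf.

3.10 psf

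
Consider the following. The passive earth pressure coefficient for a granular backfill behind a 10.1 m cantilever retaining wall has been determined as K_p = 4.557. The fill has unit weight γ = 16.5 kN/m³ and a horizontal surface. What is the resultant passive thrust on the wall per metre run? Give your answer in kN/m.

P = ½ K_p γ H² = 0.5 × 4.557 × 16.5 × 10.1² = 3835 kN/m.

3840 kN/m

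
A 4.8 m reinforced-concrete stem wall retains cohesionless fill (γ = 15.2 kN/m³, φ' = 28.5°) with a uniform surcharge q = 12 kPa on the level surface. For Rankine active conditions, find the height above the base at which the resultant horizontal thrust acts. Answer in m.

1.80 m

K_a = 0.3540.
Triangular part P₁ = ½K_aγH² = 61.98 at H/3 = 1.600 m; rectangular part P₂ = K_a q H = 20.39 at H/2 = 2.400 m.
ȳ = (P₁·1.600 + P₂·2.400)/(P₁+P₂) = 1.798 m.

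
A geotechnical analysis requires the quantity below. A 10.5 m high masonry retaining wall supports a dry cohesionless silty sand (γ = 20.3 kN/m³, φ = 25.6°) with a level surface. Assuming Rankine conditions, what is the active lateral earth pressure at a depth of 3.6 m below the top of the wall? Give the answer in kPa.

K_a = (1 − sin φ)/(1 + sin φ) = 0.3966.
σ_h = K_a γ z = 0.3966 × 20.3 × 3.6 = 28.98 kPa.

29.0 kPa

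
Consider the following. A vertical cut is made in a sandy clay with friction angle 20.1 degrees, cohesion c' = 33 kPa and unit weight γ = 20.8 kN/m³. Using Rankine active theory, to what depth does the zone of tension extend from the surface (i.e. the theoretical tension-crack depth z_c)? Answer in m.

K_a = tan²(45° − 20.1°/2) = 0.4885; √K_a = 0.6989.
The active pressure is zero where K_a γ z = 2c√K_a, so z_c = 2c/(γ√K_a) = 2×33/(20.8×0.6989) = 4.540 m.

4.54 m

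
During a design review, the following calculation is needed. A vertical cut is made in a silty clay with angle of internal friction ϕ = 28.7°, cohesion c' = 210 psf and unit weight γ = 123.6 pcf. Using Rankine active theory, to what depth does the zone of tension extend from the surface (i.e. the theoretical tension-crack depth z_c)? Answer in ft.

5.73 ft

K_a = tan²(45° − 28.7°/2) = 0.3511; √K_a = 0.5926.
The active pressure is zero where K_a γ z = 2c√K_a, so z_c = 2c/(γ√K_a) = 2×210/(123.6×0.5926) = 5.734 ft.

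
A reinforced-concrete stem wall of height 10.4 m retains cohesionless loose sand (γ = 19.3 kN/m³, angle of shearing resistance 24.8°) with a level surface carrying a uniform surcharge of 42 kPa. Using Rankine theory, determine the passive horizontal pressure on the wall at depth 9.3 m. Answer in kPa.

542 kPa

K_p = (1 + sin φ)/(1 − sin φ) = 2.445.
σ_v = γz + q = 19.3 × 9.3 + 42 = 221.5 kPa.
σ_h = K_p σ_v = 2.445 × 221.5 = 541.5 kPa.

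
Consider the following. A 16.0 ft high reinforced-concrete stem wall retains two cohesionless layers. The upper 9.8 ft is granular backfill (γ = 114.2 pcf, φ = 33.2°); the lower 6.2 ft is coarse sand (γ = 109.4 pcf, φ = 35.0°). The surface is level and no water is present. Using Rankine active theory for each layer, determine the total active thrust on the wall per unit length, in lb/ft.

K_a1 = tan²(45°−33.2°/2) = 0.2924; K_a2 = tan²(45°−35.0°/2) = 0.2710.
Layer 1: σ at base = K_a1 γ₁ h₁ = 327.2 psf; P₁ = ½×327.2×9.8 = 1603.
Layer 2: σ_v at top = γ₁h₁ = 1119; σ_h top = K_a2×1119 = 303.3; σ_h base = K_a2×(1119+109.4×6.2) = 487.1.
P₂ = ½(303.3+487.1)×6.2 = 2450. Total P_a = 1603+2450 = 4053 lb/ft.

4050 lb/ft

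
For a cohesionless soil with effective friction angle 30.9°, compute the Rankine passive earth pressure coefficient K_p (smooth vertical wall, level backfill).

3.11

K_p = (1 + sin φ)/(1 − sin φ) = tan²(45° + 30.9°/2) = 3.111.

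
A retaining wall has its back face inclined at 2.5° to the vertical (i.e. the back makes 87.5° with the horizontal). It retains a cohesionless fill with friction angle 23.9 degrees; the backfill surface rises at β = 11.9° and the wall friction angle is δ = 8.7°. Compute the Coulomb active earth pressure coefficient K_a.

K_a = sin²(α+φ) / [sin²α · sin(α−δ) · (1 + √{sin(φ+δ)sin(φ−β) / (sin(α−δ)sin(α+β))})²].
With α = 87.5°, φ = 23.9°, δ = 8.7°, β = 11.9°: K_a = 0.4929.

0.493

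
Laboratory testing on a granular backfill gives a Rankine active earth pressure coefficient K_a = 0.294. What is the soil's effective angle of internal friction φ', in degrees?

33.1°

K_a = tan²(45° − φ/2) ⇒ 45° − φ/2 = arctan(√0.294) = 28.47°.
φ = 2(45° − 28.47°) = 33.07°.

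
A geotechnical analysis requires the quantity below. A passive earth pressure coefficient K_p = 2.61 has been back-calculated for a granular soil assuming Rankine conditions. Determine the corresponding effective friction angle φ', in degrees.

26.5°

K_p = (1+sin φ)/(1−sin φ) ⇒ sin φ = (K_p − 1)/(K_p + 1) = 0.4460.
φ = arcsin(0.4460) = 26.49°.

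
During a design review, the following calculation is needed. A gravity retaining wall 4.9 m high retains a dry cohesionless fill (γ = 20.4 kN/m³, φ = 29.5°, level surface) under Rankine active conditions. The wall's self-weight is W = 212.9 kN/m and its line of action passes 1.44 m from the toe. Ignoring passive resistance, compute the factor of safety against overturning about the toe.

K_a = tan²(45° − 29.5°/2) = 0.3401.
P_a = ½K_aγH² = 0.5×0.3401×20.4×4.9² = 83.29 kN/m, acting at H/3 = 1.633 m above the base.
Overturning moment M_o = P_a × H/3 = 83.29 × 1.633 = 136.0.
Resisting moment M_r = W × 1.44 = 212.9 × 1.44 = 306.6.
FS_overturning = M_r/M_o = 306.6/136.0 = 2.254.

2.25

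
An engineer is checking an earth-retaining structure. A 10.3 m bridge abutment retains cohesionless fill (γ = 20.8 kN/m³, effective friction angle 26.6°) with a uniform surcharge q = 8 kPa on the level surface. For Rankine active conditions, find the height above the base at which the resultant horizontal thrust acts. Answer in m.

K_a = 0.3814.
Triangular part P₁ = ½K_aγH² = 420.9 at H/3 = 3.433 m; rectangular part P₂ = K_a q H = 31.43 at H/2 = 5.150 m.
ȳ = (P₁·3.433 + P₂·5.150)/(P₁+P₂) = 3.553 m.

3.55 m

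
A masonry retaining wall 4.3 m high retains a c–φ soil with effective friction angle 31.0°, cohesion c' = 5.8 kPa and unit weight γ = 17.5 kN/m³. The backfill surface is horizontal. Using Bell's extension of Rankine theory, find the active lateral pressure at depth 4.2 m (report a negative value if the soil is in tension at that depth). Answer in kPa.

K_a = (1 − sin φ)/(1 + sin φ) = 0.3201.
σ_a = K_a γ z − 2c√K_a = 0.3201×17.5×4.2 − 2×5.8×0.5658 = 16.96 kPa.

17.0 kPa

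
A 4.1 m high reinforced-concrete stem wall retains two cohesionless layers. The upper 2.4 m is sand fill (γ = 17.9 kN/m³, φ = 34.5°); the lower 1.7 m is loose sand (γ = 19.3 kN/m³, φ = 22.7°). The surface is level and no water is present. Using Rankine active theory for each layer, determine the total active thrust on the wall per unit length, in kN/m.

K_a1 = tan²(45°−34.5°/2) = 0.2768; K_a2 = tan²(45°−22.7°/2) = 0.4431.
Layer 1: σ at base = K_a1 γ₁ h₁ = 11.89 kPa; P₁ = ½×11.89×2.4 = 14.27.
Layer 2: σ_v at top = γ₁h₁ = 42.96; σ_h top = K_a2×42.96 = 19.04; σ_h base = K_a2×(42.96+19.3×1.7) = 33.57.
P₂ = ½(19.04+33.57)×1.7 = 44.72. Total P_a = 14.27+44.72 = 58.99 kN/m.

59.0 kN/m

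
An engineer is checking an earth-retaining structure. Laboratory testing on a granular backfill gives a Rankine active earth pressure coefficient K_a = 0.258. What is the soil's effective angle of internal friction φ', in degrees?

K_a = tan²(45° − φ/2) ⇒ 45° − φ/2 = arctan(√0.258) = 26.93°.
φ = 2(45° − 26.93°) = 36.14°.

36.1°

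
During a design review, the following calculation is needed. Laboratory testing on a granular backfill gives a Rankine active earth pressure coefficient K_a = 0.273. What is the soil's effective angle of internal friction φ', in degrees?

K_a = tan²(45° − φ/2) ⇒ 45° − φ/2 = arctan(√0.273) = 27.59°.
φ = 2(45° − 27.59°) = 34.83°.

34.8°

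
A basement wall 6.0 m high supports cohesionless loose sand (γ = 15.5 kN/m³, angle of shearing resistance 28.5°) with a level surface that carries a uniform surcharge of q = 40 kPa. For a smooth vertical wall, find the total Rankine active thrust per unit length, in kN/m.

184 kN/m

K_a = tan²(45° − φ/2) = 0.3540.
Soil triangle: ½ K_a γ H² = 0.5×0.3540×15.5×6.0² = 98.75 kN/m.
Surcharge rectangle: K_a q H = 0.3540×40×6.0 = 84.95 kN/m.
Total = 98.75 + 84.95 = 183.7 kN/m.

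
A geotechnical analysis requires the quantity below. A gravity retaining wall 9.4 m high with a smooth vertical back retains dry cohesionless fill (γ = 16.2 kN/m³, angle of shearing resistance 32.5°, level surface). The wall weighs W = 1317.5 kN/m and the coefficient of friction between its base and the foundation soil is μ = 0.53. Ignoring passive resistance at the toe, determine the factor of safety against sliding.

3.24

K_a = tan²(45° − 32.5°/2) = 0.3010.
P_a = ½K_aγH² = 0.5×0.3010×16.2×9.4² = 215.4 kN/m, acting at H/3 = 3.133 m above the base.
FS_sliding = μW / P_a = 0.53×1317.5 / 215.4 = 3.241.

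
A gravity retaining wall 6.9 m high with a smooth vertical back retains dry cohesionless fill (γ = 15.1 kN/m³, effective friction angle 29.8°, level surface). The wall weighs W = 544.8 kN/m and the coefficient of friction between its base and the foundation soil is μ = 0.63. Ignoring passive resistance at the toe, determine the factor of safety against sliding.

K_a = tan²(45° − 29.8°/2) = 0.3360.
P_a = ½K_aγH² = 0.5×0.3360×15.1×6.9² = 120.8 kN/m, acting at H/3 = 2.300 m above the base.
FS_sliding = μW / P_a = 0.63×544.8 / 120.8 = 2.842.

2.84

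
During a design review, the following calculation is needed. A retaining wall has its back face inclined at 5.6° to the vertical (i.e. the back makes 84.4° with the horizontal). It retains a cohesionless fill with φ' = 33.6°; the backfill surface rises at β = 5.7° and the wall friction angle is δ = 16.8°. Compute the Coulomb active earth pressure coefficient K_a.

0.323

K_a = sin²(α+φ) / [sin²α · sin(α−δ) · (1 + √{sin(φ+δ)sin(φ−β) / (sin(α−δ)sin(α+β))})²].
With α = 84.4°, φ = 33.6°, δ = 16.8°, β = 5.7°: K_a = 0.3226.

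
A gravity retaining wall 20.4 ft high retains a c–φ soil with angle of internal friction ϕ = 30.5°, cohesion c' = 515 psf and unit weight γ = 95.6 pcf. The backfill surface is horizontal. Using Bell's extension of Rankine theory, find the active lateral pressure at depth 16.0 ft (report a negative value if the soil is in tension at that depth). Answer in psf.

-89.0 psf

K_a = (1 − sin φ)/(1 + sin φ) = 0.3267.
σ_a = K_a γ z − 2c√K_a = 0.3267×95.6×16.0 − 2×515×0.5715 = -89.03 psf.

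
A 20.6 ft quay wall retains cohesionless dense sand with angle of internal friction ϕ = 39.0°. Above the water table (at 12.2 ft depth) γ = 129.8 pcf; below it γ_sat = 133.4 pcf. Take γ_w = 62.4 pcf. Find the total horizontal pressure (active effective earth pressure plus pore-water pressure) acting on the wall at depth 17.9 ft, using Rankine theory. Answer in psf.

808 psf

K_a = (1 − sin φ)/(1 + sin φ) = 0.2275.
γ' = 133.4 − 62.4 = 71.00 pcf.
Effective vertical stress at 17.9 ft: σ'_v = 129.8×12.2 + 71.00×5.70 = 1988 psf.
σ'_h = K_a σ'_v = 0.2275 × 1988 = 452.3 psf; u = γ_w × 5.70 = 355.7 psf.
Total σ_h = 452.3 + 355.7 = 808.0 psf.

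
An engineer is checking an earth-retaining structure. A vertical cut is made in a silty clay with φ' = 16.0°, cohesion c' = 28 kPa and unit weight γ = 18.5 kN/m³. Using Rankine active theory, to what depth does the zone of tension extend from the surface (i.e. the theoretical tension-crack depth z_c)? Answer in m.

4.02 m

K_a = tan²(45° − 16.0°/2) = 0.5678; √K_a = 0.7536.
The active pressure is zero where K_a γ z = 2c√K_a, so z_c = 2c/(γ√K_a) = 2×28/(18.5×0.7536) = 4.017 m.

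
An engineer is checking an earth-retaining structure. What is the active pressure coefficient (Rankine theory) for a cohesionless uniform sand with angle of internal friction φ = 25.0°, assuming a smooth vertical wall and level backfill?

K_a = tan²(45° − φ/2) = tan²(32.50°) = 0.4059.

0.406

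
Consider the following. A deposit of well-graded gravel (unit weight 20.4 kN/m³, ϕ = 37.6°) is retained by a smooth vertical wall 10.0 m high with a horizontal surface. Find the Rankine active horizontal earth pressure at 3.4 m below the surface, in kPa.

K_a = (1 − sin φ)/(1 + sin φ) = 0.2421.
σ_h = K_a γ z = 0.2421 × 20.4 × 3.4 = 16.79 kPa.

16.8 kPa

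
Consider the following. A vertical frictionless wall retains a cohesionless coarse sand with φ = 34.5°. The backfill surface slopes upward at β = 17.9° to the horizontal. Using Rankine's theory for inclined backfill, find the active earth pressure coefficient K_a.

K_a = cos β · (cos β − √(cos²β − cos²φ)) / (cos β + √(cos²β − cos²φ)).
cos β = 0.9516, cos φ = 0.8241, √(cos²β − cos²φ) = 0.4758.
K_a = 0.9516 × (0.9516 − 0.4758)/(0.9516 + 0.4758) = 0.3172.

0.317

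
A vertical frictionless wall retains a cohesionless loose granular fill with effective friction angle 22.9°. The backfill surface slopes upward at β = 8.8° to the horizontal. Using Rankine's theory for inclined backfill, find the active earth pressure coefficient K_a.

0.463

K_a = cos β · (cos β − √(cos²β − cos²φ)) / (cos β + √(cos²β − cos²φ)).
cos β = 0.9882, cos φ = 0.9212, √(cos²β − cos²φ) = 0.3578.
K_a = 0.9882 × (0.9882 − 0.3578)/(0.9882 + 0.3578) = 0.4629.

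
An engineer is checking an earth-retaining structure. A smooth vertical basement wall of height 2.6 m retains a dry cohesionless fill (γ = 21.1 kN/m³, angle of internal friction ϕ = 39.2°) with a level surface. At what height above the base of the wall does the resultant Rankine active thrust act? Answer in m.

K_a = 0.2255.
The pressure distribution is triangular, so the resultant acts at H/3 above the base = 2.6/3 = 0.8667 m.

0.867 m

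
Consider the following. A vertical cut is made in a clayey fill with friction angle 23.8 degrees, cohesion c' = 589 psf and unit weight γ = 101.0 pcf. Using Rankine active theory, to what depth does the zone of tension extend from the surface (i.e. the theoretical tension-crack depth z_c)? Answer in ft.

K_a = tan²(45° − 23.8°/2) = 0.4250; √K_a = 0.6519.
The active pressure is zero where K_a γ z = 2c√K_a, so z_c = 2c/(γ√K_a) = 2×589/(101.0×0.6519) = 17.89 ft.

17.9 ft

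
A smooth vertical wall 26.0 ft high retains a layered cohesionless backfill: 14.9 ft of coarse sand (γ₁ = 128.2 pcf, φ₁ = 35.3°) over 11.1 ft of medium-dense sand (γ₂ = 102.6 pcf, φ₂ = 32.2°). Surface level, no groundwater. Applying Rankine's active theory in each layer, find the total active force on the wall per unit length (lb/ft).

K_a1 = tan²(45°−35.3°/2) = 0.2675; K_a2 = tan²(45°−32.2°/2) = 0.3047.
Layer 1: σ at base = K_a1 γ₁ h₁ = 511.1 psf; P₁ = ½×511.1×14.9 = 3807.
Layer 2: σ_v at top = γ₁h₁ = 1910; σ_h top = K_a2×1910 = 582.1; σ_h base = K_a2×(1910+102.6×11.1) = 929.2.
P₂ = ½(582.1+929.2)×11.1 = 8387. Total P_a = 3807+8387 = 12190 lb/ft.

12200 lb/ft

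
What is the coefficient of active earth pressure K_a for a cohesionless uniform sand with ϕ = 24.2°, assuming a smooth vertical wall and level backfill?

K_a = tan²(45° − φ/2) = tan²(32.90°) = 0.4185.

0.419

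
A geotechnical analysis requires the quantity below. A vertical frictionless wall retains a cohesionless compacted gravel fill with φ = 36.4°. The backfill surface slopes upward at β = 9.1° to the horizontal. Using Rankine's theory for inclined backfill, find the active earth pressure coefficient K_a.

K_a = cos β · (cos β − √(cos²β − cos²φ)) / (cos β + √(cos²β − cos²φ)).
cos β = 0.9874, cos φ = 0.8049, √(cos²β − cos²φ) = 0.5720.
K_a = 0.9874 × (0.9874 − 0.5720)/(0.9874 + 0.5720) = 0.2631.

0.263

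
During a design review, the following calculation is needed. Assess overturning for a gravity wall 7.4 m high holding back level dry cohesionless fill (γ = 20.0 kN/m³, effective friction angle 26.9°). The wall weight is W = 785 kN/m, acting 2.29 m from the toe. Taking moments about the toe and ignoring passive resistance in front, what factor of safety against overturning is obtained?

K_a = tan²(45° − 26.9°/2) = 0.3770.
P_a = ½K_aγH² = 0.5×0.3770×20.0×7.4² = 206.4 kN/m, acting at H/3 = 2.467 m above the base.
Overturning moment M_o = P_a × H/3 = 206.4 × 2.467 = 509.2.
Resisting moment M_r = W × 2.29 = 785 × 2.29 = 1798.
FS_overturning = M_r/M_o = 1798/509.2 = 3.530.

3.53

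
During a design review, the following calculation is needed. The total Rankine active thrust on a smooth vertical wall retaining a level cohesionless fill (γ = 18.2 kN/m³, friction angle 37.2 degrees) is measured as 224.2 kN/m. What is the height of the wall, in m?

10.00 m

K_a = 0.2464. P_a = ½ K_a γ H² ⇒ H = √(2P_a/(K_a γ)).
H = √(2×224.2/(0.2464×18.2)) = 9.999 m.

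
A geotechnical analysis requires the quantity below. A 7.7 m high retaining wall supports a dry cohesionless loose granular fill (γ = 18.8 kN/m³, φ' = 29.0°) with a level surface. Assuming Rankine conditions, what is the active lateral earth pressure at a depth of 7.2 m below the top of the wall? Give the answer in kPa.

47.0 kPa

K_a = (1 − sin φ)/(1 + sin φ) = 0.3470.
σ_h = K_a γ z = 0.3470 × 18.8 × 7.2 = 46.97 kPa.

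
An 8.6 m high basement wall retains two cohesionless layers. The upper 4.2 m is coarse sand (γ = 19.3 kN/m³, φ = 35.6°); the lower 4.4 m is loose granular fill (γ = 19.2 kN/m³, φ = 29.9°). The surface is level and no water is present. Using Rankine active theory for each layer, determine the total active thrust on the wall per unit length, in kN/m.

K_a1 = tan²(45°−35.6°/2) = 0.2641; K_a2 = tan²(45°−29.9°/2) = 0.3347.
Layer 1: σ at base = K_a1 γ₁ h₁ = 21.41 kPa; P₁ = ½×21.41×4.2 = 44.96.
Layer 2: σ_v at top = γ₁h₁ = 81.06; σ_h top = K_a2×81.06 = 27.13; σ_h base = K_a2×(81.06+19.2×4.4) = 55.40.
P₂ = ½(27.13+55.40)×4.4 = 181.6. Total P_a = 44.96+181.6 = 226.5 kN/m.

227 kN/m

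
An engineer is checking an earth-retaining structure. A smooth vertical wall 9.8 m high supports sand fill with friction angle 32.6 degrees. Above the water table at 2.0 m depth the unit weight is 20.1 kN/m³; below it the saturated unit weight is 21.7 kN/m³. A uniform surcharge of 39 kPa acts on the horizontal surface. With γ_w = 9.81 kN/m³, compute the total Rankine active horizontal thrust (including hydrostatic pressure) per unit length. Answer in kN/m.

K_a = tan²(45° − φ/2) = 0.2997.
γ' = 21.7 − 9.81 = 11.89 kN/m³. h₂ = H − d_w = 7.8 m.
σ'_h: at surface K_a·q = 11.69; at WT K_a(q+γd_w) = 23.74; at base K_a(q+γd_w+γ'h₂) = 51.54 kPa.
P₁ = ½(11.69+23.74)×2.0 = 35.43; P₂ = ½(23.74+51.54)×7.8 = 293.6; P_w = ½γ_w h₂² = 298.4.
Total = 35.43+293.6+298.4 = 627.4 kN/m.

627 kN/m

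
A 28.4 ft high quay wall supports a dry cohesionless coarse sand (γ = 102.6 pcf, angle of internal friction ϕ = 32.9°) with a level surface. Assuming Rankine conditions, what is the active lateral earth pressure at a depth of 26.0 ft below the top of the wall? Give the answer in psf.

790 psf

K_a = (1 − sin φ)/(1 + sin φ) = 0.2960.
σ_h = K_a γ z = 0.2960 × 102.6 × 26.0 = 789.7 psf.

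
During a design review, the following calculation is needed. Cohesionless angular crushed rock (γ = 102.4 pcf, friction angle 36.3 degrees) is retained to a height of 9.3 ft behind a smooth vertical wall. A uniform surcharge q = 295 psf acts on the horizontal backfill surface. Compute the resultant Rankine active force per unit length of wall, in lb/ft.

K_a = tan²(45° − φ/2) = 0.2563.
Soil triangle: ½ K_a γ H² = 0.5×0.2563×102.4×9.3² = 1135 lb/ft.
Surcharge rectangle: K_a q H = 0.2563×295×9.3 = 703.1 lb/ft.
Total = 1135 + 703.1 = 1838 lb/ft.

1840 lb/ft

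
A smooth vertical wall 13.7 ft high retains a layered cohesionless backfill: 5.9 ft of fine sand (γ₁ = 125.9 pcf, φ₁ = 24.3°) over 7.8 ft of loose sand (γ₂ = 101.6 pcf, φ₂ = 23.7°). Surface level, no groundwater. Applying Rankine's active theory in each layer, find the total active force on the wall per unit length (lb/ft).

K_a1 = tan²(45°−24.3°/2) = 0.4169; K_a2 = tan²(45°−23.7°/2) = 0.4266.
Layer 1: σ at base = K_a1 γ₁ h₁ = 309.7 psf; P₁ = ½×309.7×5.9 = 913.6.
Layer 2: σ_v at top = γ₁h₁ = 742.8; σ_h top = K_a2×742.8 = 316.9; σ_h base = K_a2×(742.8+101.6×7.8) = 654.9.
P₂ = ½(316.9+654.9)×7.8 = 3790. Total P_a = 913.6+3790 = 4704 lb/ft.

4700 lb/ft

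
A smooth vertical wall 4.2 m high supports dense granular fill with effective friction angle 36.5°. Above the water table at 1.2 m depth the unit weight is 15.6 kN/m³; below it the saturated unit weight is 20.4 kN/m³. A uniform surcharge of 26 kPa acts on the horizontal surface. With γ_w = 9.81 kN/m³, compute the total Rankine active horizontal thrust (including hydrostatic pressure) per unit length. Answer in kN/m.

K_a = tan²(45° − φ/2) = 0.2541.
γ' = 20.4 − 9.81 = 10.59 kN/m³. h₂ = H − d_w = 3.0 m.
σ'_h: at surface K_a·q = 6.606; at WT K_a(q+γd_w) = 11.36; at base K_a(q+γd_w+γ'h₂) = 19.43 kPa.
P₁ = ½(6.606+11.36)×1.2 = 10.78; P₂ = ½(11.36+19.43)×3.0 = 46.19; P_w = ½γ_w h₂² = 44.14.
Total = 10.78+46.19+44.14 = 101.1 kN/m.

101 kN/m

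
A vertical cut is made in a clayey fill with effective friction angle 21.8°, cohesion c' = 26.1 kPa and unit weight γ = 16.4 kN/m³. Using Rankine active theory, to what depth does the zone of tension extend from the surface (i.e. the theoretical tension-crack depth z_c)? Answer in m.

K_a = tan²(45° − 21.8°/2) = 0.4584; √K_a = 0.6771.
The active pressure is zero where K_a γ z = 2c√K_a, so z_c = 2c/(γ√K_a) = 2×26.1/(16.4×0.6771) = 4.701 m.

4.70 m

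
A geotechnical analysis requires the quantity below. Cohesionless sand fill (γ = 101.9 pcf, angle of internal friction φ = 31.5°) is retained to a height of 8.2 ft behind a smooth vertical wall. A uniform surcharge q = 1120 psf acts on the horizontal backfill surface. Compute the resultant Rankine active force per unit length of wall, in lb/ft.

K_a = tan²(45° − φ/2) = 0.3136.
Soil triangle: ½ K_a γ H² = 0.5×0.3136×101.9×8.2² = 1074 lb/ft.
Surcharge rectangle: K_a q H = 0.3136×1120×8.2 = 2880 lb/ft.
Total = 1074 + 2880 = 3955 lb/ft.

3950 lb/ft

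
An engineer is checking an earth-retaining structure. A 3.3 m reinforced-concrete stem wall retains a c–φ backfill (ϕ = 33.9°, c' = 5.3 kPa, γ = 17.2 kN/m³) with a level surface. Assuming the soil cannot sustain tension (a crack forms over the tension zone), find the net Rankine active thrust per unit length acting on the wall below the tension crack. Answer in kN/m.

K_a = 0.2839; √K_a = 0.5328.
Tension-crack depth z_c = 2c/(γ√K_a) = 2×5.3/(17.2×0.5328) = 1.157 m.
σ_a at base = K_a γ H − 2c√K_a = 0.2839×17.2×3.3 − 2×5.3×0.5328 = 10.47 kPa.
P_a = ½ × 10.47 × (H − z_c) = 0.5×10.47×2.143 = 11.22 kN/m.

11.2 kN/m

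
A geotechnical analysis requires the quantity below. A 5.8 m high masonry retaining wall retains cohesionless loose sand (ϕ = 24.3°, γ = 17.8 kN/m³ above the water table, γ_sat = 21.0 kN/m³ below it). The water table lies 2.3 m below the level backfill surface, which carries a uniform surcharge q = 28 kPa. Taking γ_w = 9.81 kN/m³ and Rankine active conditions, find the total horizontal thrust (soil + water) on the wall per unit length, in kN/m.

236 kN/m

K_a = tan²(45° − φ/2) = 0.4169.
γ' = 21.0 − 9.81 = 11.19 kN/m³. h₂ = H − d_w = 3.5 m.
σ'_h: at surface K_a·q = 11.67; at WT K_a(q+γd_w) = 28.74; at base K_a(q+γd_w+γ'h₂) = 45.07 kPa.
P₁ = ½(11.67+28.74)×2.3 = 46.48; P₂ = ½(28.74+45.07)×3.5 = 129.2; P_w = ½γ_w h₂² = 60.09.
Total = 46.48+129.2+60.09 = 235.7 kN/m.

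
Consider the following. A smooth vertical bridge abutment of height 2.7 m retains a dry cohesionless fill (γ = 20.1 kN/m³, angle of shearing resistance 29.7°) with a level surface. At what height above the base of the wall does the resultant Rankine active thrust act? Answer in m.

K_a = 0.3374.
The pressure distribution is triangular, so the resultant acts at H/3 above the base = 2.7/3 = 0.9000 m.

0.900 m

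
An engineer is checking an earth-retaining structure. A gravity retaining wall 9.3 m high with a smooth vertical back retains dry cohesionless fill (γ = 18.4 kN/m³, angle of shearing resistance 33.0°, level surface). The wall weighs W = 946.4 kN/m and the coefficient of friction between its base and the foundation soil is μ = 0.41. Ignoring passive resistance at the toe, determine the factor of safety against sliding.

K_a = tan²(45° − 33.0°/2) = 0.2948.
P_a = ½K_aγH² = 0.5×0.2948×18.4×9.3² = 234.6 kN/m, acting at H/3 = 3.100 m above the base.
FS_sliding = μW / P_a = 0.41×946.4 / 234.6 = 1.654.

1.65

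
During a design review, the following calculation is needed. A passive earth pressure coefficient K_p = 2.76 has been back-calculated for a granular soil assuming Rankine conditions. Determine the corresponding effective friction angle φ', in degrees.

27.9°

K_p = (1+sin φ)/(1−sin φ) ⇒ sin φ = (K_p − 1)/(K_p + 1) = 0.4681.
φ = arcsin(0.4681) = 27.91°.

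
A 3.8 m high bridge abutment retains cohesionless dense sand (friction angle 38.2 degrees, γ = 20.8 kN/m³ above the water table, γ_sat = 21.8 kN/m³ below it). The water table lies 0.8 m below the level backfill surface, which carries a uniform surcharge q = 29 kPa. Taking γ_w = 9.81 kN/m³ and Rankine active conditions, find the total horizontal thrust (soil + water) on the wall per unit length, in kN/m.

96.2 kN/m

K_a = tan²(45° − φ/2) = 0.2358.
γ' = 21.8 − 9.81 = 11.99 kN/m³. h₂ = H − d_w = 3.0 m.
σ'_h: at surface K_a·q = 6.838; at WT K_a(q+γd_w) = 10.76; at base K_a(q+γd_w+γ'h₂) = 19.24 kPa.
P₁ = ½(6.838+10.76)×0.8 = 7.040; P₂ = ½(10.76+19.24)×3.0 = 45.00; P_w = ½γ_w h₂² = 44.14.
Total = 7.040+45.00+44.14 = 96.19 kN/m.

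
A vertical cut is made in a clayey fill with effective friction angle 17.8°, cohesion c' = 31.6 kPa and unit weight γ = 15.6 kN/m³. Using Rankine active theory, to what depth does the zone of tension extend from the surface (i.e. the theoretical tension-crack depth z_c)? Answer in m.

5.56 m

K_a = tan²(45° − 17.8°/2) = 0.5318; √K_a = 0.7292.
The active pressure is zero where K_a γ z = 2c√K_a, so z_c = 2c/(γ√K_a) = 2×31.6/(15.6×0.7292) = 5.556 m.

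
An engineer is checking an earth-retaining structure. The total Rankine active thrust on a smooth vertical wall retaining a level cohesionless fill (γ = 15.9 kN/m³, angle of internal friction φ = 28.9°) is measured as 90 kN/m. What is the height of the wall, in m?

K_a = 0.3484. P_a = ½ K_a γ H² ⇒ H = √(2P_a/(K_a γ)).
H = √(2×90/(0.3484×15.9)) = 5.701 m.

5.70 m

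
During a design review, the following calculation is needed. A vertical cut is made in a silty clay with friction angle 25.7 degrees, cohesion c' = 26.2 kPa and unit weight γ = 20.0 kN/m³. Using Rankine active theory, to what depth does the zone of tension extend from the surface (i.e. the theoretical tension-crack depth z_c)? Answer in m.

4.17 m

K_a = tan²(45° − 25.7°/2) = 0.3950; √K_a = 0.6285.
The active pressure is zero where K_a γ z = 2c√K_a, so z_c = 2c/(γ√K_a) = 2×26.2/(20.0×0.6285) = 4.169 m.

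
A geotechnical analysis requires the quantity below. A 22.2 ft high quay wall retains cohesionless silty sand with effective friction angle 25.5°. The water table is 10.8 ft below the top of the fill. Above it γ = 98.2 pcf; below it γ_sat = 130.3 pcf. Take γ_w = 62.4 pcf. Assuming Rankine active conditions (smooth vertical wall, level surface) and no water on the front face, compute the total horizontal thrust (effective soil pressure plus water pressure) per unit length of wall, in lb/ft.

K_a = tan²(45° − φ/2) = 0.3981.
γ' = 130.3 − 62.4 = 67.90 pcf. Depth below WT = 11.4 ft.
σ'_h at WT = K_a γ d_w = 422.2 psf; at base = 422.2 + K_a γ' × 11.4 = 730.4 psf.
P₁ (0–10.8 ft) = ½×422.2×10.8 = 2280. P₂ (10.8–22.2 ft) = ½(422.2+730.4)×11.4 = 6570.
P_w = ½ γ_w h₂² = 0.5×62.4×11.4² = 4055. Total = 2280+6570+4055 = 12900 lb/ft.

12900 lb/ft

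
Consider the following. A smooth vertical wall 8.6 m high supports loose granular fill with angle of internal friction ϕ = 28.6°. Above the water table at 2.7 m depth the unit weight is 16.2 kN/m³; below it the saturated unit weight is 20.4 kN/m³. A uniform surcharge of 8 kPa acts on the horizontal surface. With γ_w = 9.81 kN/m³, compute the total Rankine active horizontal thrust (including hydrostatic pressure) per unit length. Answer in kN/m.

K_a = tan²(45° − φ/2) = 0.3525.
γ' = 20.4 − 9.81 = 10.59 kN/m³. h₂ = H − d_w = 5.9 m.
σ'_h: at surface K_a·q = 2.820; at WT K_a(q+γd_w) = 18.24; at base K_a(q+γd_w+γ'h₂) = 40.27 kPa.
P₁ = ½(2.820+18.24)×2.7 = 28.43; P₂ = ½(18.24+40.27)×5.9 = 172.6; P_w = ½γ_w h₂² = 170.7.
Total = 28.43+172.6+170.7 = 371.8 kN/m.

372 kN/m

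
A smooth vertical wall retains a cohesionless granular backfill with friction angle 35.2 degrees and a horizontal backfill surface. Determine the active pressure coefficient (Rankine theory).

0.269

K_a = tan²(45° − φ/2) = tan²(27.40°) = 0.2687.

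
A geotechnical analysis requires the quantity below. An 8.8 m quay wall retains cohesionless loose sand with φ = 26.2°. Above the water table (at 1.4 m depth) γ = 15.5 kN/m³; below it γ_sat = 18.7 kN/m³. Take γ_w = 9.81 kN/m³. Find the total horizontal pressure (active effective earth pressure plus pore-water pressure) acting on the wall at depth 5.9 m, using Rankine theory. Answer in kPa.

K_a = (1 − sin φ)/(1 + sin φ) = 0.3874.
γ' = 18.7 − 9.81 = 8.890 kN/m³.
Effective vertical stress at 5.9 m: σ'_v = 15.5×1.4 + 8.890×4.50 = 61.70 kPa.
σ'_h = K_a σ'_v = 0.3874 × 61.70 = 23.91 kPa; u = γ_w × 4.50 = 44.15 kPa.
Total σ_h = 23.91 + 44.15 = 68.05 kPa.

68.1 kPa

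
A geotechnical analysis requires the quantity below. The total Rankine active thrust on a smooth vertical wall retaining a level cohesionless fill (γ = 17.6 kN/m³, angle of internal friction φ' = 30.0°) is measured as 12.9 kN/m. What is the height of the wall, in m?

K_a = 0.3333. P_a = ½ K_a γ H² ⇒ H = √(2P_a/(K_a γ)).
H = √(2×12.9/(0.3333×17.6)) = 2.097 m.

2.10 m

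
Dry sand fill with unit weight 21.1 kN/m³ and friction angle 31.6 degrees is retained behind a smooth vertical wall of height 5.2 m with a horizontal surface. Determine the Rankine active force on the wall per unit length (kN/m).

89.1 kN/m

K_a = tan²(45° − φ/2) = 0.3123.
P_a = ½ K_a γ H² = 0.5 × 0.3123 × 21.1 × 5.2² = 89.10 kN/m.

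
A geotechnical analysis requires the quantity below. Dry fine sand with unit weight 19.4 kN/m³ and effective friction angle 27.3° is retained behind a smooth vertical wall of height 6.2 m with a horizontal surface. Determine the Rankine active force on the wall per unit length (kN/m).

K_a = tan²(45° − φ/2) = 0.3711.
P_a = ½ K_a γ H² = 0.5 × 0.3711 × 19.4 × 6.2² = 138.4 kN/m.

138 kN/m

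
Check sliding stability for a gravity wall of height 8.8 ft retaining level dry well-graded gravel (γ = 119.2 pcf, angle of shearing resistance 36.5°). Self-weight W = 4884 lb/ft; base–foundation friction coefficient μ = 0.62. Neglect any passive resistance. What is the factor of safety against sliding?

2.58

K_a = tan²(45° − 36.5°/2) = 0.2541.
P_a = ½K_aγH² = 0.5×0.2541×119.2×8.8² = 1173 lb/ft, acting at H/3 = 2.933 ft above the base.
FS_sliding = μW / P_a = 0.62×4884 / 1173 = 2.582.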